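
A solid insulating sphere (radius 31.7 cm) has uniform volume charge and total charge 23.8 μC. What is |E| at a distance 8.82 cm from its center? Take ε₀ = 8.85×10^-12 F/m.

Take a concentric spherical Gaussian surface of radius r = 8.82 cm (r < R).
For a uniform sphere the enclosed fraction is (r/R)³, so Q_enc = (23.8 μC)(0.0882/0.317)³ = 5.126e-7 C.
Since E is radial and uniform over the Gaussian sphere, Φ = E·4πr² = Q_enc/ε₀.
E = |Q_enc|/(4πε₀r²) = (5.126×10^-7)/(4π·8.85×10^-12·(0.0882)²) = 5.93e5 N/C.

E ≈ 5.93×10^5 N/C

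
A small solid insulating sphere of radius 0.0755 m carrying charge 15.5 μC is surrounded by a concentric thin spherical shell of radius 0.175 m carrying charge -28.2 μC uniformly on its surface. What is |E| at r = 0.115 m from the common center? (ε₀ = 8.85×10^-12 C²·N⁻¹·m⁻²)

Take a concentric spherical Gaussian surface of radius r = 0.115 m (between the bodies, 0.0755 m < r < 0.175 m).
Only the inner charge is enclosed; the outer shell contributes nothing inside itself. Q_enc = 15.5 μC = 1.55×10^-5 C.
Applying ∮E·dA = Q_enc/ε₀ with Φ = E(4πr²):
E = |Q_enc|/(4πε₀r²) = (1.55×10^-5)/(4π·8.85×10^-12·(0.115)²) = 1.05×10^7 N/C.

E = 1.05×10^7 N/C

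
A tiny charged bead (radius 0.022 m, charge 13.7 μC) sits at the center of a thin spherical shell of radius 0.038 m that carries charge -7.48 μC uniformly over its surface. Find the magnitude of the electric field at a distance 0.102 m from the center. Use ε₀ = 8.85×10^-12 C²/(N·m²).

|E| ≈ 5.38e6 N/C

Symmetry ⇒ E = E(r) r̂. Gaussian sphere of radius r = 0.102 m (r > 0.038 m, enclosing both).
Q_enc = (13.7 μC) + (-7.48 μC) = 6.22×10^-6 C.
Applying ∮E·dA = Q_enc/ε₀ with Φ = E(4πr²):
E = |Q_enc|/(4πε₀r²) = (6.22×10^-6)/(4π·8.85×10^-12·(0.102)²) = 5.38×10^6 N/C.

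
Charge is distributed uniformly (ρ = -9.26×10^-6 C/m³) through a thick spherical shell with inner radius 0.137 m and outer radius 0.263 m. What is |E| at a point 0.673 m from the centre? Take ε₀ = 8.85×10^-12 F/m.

By spherical symmetry E is radial; choose a Gaussian sphere of radius r = 0.673 m (r > 0.263 m, enclosing the whole shell).
Q_enc = ρ·(4π/3)(b³ − a³) = (-9.26×10^-6)·(4π/3)·((0.263)³ − (0.137)³) = -6.059e-7 C.
By Gauss's law, ∮E·dA = E·4πr² = Q_enc/ε₀.
E = |Q_enc|/(4πε₀r²) = (6.059×10^-7)/(4π·8.85×10^-12·(0.673)²) = 1.20×10^4 N/C.

E ≈ 1.20×10^4 V/m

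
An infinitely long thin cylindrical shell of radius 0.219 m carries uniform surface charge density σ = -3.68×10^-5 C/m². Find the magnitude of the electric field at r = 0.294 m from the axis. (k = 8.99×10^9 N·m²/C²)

E ≈ 3.10×10^6 V/m

By cylindrical symmetry E is radial; use a coaxial Gaussian cylinder of radius 0.294 m and length L (r > 0.219 m).
The whole shell is enclosed: λ_enc = σ·2πR = (-3.68×10^-5)·2π·(0.219) = -5.064×10^-5 C/m.
Since E is radial and uniform over the curved surface, Φ = E·2πrL = Q_enc/ε₀ = λ_enc L/ε₀.
E = 2k|λ_enc|/r = 2(8.99×10^9)(5.064e-5)/(0.294) = 3.10×10^6 N/C.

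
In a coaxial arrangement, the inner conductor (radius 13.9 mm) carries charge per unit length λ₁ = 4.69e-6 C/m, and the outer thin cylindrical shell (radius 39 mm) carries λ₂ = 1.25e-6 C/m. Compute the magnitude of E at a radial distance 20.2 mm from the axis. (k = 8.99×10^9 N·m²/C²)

|E| ≈ 4.17×10^6 V/m

Coaxial Gaussian cylinder, radius r = 20.2 mm, length L (between the conductors, 13.9 mm < r < 39 mm).
Only the inner wire is enclosed; the outer shell contributes nothing inside itself. λ_enc = λ₁ = 4.69e-6 C/m.
Gauss's law: E·2πrL = λ_enc L/ε₀.
E = 2k|λ_enc|/r = 2(8.99×10^9)(4.69×10^-6)/(0.0202) = 4.17e6 N/C.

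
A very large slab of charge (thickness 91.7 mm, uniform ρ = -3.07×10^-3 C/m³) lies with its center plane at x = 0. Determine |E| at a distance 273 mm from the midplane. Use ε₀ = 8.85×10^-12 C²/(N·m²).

The point |x| = 273 mm lies outside the slab (half-thickness 0.04585 m). A symmetric pillbox spanning the full slab encloses Q_enc = ρ·d·A.
Flux = 2EA ⇒ E = |ρ|d/(2ε₀), independent of distance outside.
E = (3.07×10^-3)(0.0917)/(2·8.85×10^-12) = 1.59e7 N/C.

|E| = 1.59×10^7 N/C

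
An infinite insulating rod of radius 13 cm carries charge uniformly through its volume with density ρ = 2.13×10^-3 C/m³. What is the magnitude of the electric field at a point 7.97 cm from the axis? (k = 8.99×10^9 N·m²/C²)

Choose a coaxial cylinder of radius r = 7.97 cm (arbitrary length L) as the Gaussian surface (r < R).
Charge inside radius r per length L is ρ·πr²·L, so λ_enc = ρπr² = 4.251×10^-5 C/m.
Applying ∮E·dA = Q_enc/ε₀ with the end caps contributing no flux:
E = 2k|λ_enc|/r = 2(8.99×10^9)(4.251×10^-5)/(0.0797) = 9.59×10^6 N/C.

|E| = 9.59e6 V/m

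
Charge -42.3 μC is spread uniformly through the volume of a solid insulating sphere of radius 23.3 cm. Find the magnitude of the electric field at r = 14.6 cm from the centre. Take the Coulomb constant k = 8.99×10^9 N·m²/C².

4.39×10^6 N/C

Use a concentric Gaussian sphere at r = 14.6 cm (r < R).
Only the charge within r is enclosed: Q_enc = Q·(r/R)³ = (-42.3 μC)·(14.6 cm/23.3 cm)³ = -1.041×10^-5 C.
Applying ∮E·dA = Q_enc/ε₀ with Φ = E(4πr²):
E = k|Q_enc|/r² = (8.99×10^9)(1.041×10^-5)/(0.146)² = 4.39×10^6 N/C.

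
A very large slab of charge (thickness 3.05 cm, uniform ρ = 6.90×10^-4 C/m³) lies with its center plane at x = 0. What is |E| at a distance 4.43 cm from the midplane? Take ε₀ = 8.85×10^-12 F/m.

The point |x| = 4.43 cm lies outside the slab (half-thickness 0.01525 m). A symmetric pillbox spanning the full slab encloses Q_enc = ρ·d·A.
Flux = 2EA ⇒ E = |ρ|d/(2ε₀), independent of distance outside.
E = (6.90e-4)(0.0305)/(2·8.85×10^-12) = 1.19e6 N/C.

|E| ≈ 1.19×10^6 V/m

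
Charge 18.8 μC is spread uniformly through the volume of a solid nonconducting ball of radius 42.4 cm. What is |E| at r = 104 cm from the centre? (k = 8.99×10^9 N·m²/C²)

Take a concentric spherical Gaussian surface of radius r = 104 cm (r > R, so the entire charge is enclosed).
Q_enc = 18.8 μC = 1.88×10^-5 C.
Since E is radial and uniform over the Gaussian sphere, Φ = E·4πr² = Q_enc/ε₀.
E = k|Q_enc|/r² = (8.99×10^9)(1.88×10^-5)/(1.04)² = 1.56×10^5 N/C.

|E| ≈ 1.56e5 V/m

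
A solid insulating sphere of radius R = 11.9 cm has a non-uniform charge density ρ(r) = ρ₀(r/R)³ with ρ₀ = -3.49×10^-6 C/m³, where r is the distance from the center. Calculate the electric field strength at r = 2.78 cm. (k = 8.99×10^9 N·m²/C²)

Take a concentric spherical Gaussian surface of radius r = 2.78 cm (r < R).
Q_enc = ∫₀^r ρ(r')·4πr'² dr' = (4πρ₀/R³) ∫₀^r r'^5 dr' = 4πρ₀ r^6/(6·R³) = -2.002e-12 C.
Since E is radial and uniform over the Gaussian sphere, Φ = E·4πr² = Q_enc/ε₀.
E = k|Q_enc|/r² = (8.99×10^9)(2.002e-12)/(0.0278)² = 23.3 N/C.

|E| = 23.3 V/m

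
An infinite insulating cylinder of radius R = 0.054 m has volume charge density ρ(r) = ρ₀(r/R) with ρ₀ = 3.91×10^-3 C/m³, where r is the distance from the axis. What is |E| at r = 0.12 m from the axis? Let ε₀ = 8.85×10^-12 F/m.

E = 3.58×10^6 N/C

By cylindrical symmetry E is radial; use a coaxial Gaussian cylinder of radius 0.12 m and length L (r > R, full charge per length enclosed).
λ_enc = 2π ∫₀^R ρ₀(r'/R)^1 r' dr' = 2πρ₀R²/3 = 2.388×10^-5 C/m.
By Gauss's law (flux through the curved wall only), E·2πrL = λ_enc L/ε₀.
E = |λ_enc|/(2πε₀r) = (2.388e-5)/(2π·8.85×10^-12·0.12) = 3.58e6 N/C.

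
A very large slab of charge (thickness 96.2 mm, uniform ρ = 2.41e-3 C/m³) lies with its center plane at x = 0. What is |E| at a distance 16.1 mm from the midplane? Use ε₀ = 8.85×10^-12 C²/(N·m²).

|E| ≈ 4.38e6 N/C

By symmetry E is perpendicular to the slab. A Gaussian pillbox from −16.1 mm to +16.1 mm (face area A) lies entirely within the slab.
Q_enc = ρ·(2x)·A and flux = 2EA, so 2EA = 2ρxA/ε₀ ⇒ E = |ρ|x/ε₀.
E = (2.41×10^-3)(0.0161)/(8.85×10^-12) = 4.38×10^6 N/C.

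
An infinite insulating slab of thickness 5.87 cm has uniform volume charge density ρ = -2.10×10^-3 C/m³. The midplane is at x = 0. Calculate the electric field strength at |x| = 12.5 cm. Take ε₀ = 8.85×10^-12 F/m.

6.96e6 V/m

The point |x| = 12.5 cm lies outside the slab (half-thickness 0.02935 m). A symmetric pillbox spanning the full slab encloses Q_enc = ρ·d·A.
Flux = 2EA ⇒ E = |ρ|d/(2ε₀), independent of distance outside.
E = (2.10×10^-3)(0.0587)/(2·8.85×10^-12) = 6.96×10^6 N/C.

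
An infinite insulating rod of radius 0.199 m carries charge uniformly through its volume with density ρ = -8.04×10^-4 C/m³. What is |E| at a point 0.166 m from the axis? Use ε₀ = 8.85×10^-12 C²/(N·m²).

E ≈ 7.54×10^6 V/m

Coaxial Gaussian cylinder, radius r = 0.166 m, length L (r < R).
Enclosed charge per unit length: λ_enc = ρ·πr² = (-8.04e-4)π(0.166)² = -6.96×10^-5 C/m.
Applying ∮E·dA = Q_enc/ε₀ with the end caps contributing no flux:
E = |λ_enc|/(2πε₀r) = (6.96e-5)/(2π·8.85×10^-12·0.166) = 7.54×10^6 N/C.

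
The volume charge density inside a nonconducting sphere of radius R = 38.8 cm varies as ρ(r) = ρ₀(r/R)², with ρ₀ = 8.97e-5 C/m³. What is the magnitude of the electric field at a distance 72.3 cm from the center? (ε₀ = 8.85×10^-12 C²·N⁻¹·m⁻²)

2.27×10^5 N/C

Symmetry ⇒ E = E(r) r̂. Gaussian sphere of radius r = 72.3 cm (r > R, all charge enclosed).
Q_enc = 4π ∫₀^R ρ₀(r'/R)^2 r'² dr' = 4πρ₀R³/5 = 1.317×10^-5 C.
Applying ∮E·dA = Q_enc/ε₀ with Φ = E(4πr²):
E = |Q_enc|/(4πε₀r²) = (1.317×10^-5)/(4π·8.85×10^-12·(0.723)²) = 2.27e5 N/C.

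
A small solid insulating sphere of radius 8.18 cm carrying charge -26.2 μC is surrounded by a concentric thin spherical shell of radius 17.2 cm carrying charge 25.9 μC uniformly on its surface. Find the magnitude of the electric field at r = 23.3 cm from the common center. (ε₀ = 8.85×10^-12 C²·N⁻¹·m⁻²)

E ≈ 4.97×10^4 V/m

By spherical symmetry E is radial; choose a Gaussian sphere of radius r = 23.3 cm (r > 17.2 cm, enclosing both).
Q_enc = (-26.2 μC) + (25.9 μC) = -3.00e-7 C.
Applying ∮E·dA = Q_enc/ε₀ with Φ = E(4πr²):
E = |Q_enc|/(4πε₀r²) = (3.00e-7)/(4π·8.85×10^-12·(0.233)²) = 4.97×10^4 N/C.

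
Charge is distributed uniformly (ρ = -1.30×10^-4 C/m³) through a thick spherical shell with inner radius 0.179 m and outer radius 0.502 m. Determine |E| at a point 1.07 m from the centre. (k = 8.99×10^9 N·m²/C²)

Take a concentric spherical Gaussian surface of radius r = 1.07 m (r > 0.502 m, enclosing the whole shell).
Q_enc = ρ·(4π/3)(b³ − a³) = (-1.30e-4)·(4π/3)·((0.502)³ − (0.179)³) = -6.576×10^-5 C.
Since E is radial and uniform over the Gaussian sphere, Φ = E·4πr² = Q_enc/ε₀.
E = k|Q_enc|/r² = (8.99×10^9)(6.576e-5)/(1.07)² = 5.16×10^5 N/C.

5.16e5 N/C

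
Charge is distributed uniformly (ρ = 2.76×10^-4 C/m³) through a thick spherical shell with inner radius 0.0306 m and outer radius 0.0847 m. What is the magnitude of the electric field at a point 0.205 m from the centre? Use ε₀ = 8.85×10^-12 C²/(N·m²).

E = 1.43×10^5 V/m

Take a concentric spherical Gaussian surface of radius r = 0.205 m (r > 0.0847 m, enclosing the whole shell).
Q_enc = ρ·(4π/3)(b³ − a³) = (2.76×10^-4)·(4π/3)·((0.0847)³ − (0.0306)³) = 6.694×10^-7 C.
By Gauss's law, ∮E·dA = E·4πr² = Q_enc/ε₀.
E = |Q_enc|/(4πε₀r²) = (6.694×10^-7)/(4π·8.85×10^-12·(0.205)²) = 1.43×10^5 N/C.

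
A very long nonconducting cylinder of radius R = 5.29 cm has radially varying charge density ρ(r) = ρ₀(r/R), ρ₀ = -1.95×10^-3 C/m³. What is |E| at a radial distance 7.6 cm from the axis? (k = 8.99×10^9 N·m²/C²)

|E| = 2.70×10^6 N/C

By cylindrical symmetry E is radial; use a coaxial Gaussian cylinder of radius 7.6 cm and length L (r > R, full charge per length enclosed).
λ_enc = 2π ∫₀^R ρ₀(r'/R)^1 r' dr' = 2πρ₀R²/3 = -1.143×10^-5 C/m.
By Gauss's law (flux through the curved wall only), E·2πrL = λ_enc L/ε₀.
E = 2k|λ_enc|/r = 2(8.99×10^9)(1.143×10^-5)/(0.076) = 2.70×10^6 N/C.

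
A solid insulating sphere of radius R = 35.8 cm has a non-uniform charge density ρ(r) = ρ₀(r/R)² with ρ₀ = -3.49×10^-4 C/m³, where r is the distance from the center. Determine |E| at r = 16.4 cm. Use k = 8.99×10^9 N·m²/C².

Use a concentric Gaussian sphere at r = 16.4 cm (r < R).
Q_enc = ∫₀^r ρ(r')·4πr'² dr' = (4πρ₀/R²) ∫₀^r r'^4 dr' = 4πρ₀ r^5/(5·R²) = -8.119×10^-7 C.
By Gauss's law, ∮E·dA = E·4πr² = Q_enc/ε₀.
E = k|Q_enc|/r² = (8.99×10^9)(8.119e-7)/(0.164)² = 2.71×10^5 N/C.

|E| = 2.71×10^5 V/m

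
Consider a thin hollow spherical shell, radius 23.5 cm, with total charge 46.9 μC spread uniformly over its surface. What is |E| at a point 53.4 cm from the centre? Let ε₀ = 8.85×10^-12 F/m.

E ≈ 1.48×10^6 V/m

Use a concentric Gaussian sphere at r = 53.4 cm (r > 23.5 cm).
The entire shell is enclosed: Q_enc = 4.69e-5 C.
Gauss's law: E·4πr² = Q_enc/ε₀.
E = |Q_enc|/(4πε₀r²) = (4.69×10^-5)/(4π·8.85×10^-12·(0.534)²) = 1.48×10^6 N/C.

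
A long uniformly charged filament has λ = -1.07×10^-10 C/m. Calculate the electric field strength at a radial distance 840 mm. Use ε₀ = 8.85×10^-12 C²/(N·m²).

Coaxial Gaussian cylinder, radius r = 840 mm, length L.
Q_enc = λL, so λ_enc = -1.07×10^-10 C/m.
Since E is radial and uniform over the curved surface, Φ = E·2πrL = Q_enc/ε₀ = λ_enc L/ε₀.
E = |λ_enc|/(2πε₀r) = (1.07e-10)/(2π·8.85×10^-12·0.84) = 2.29 N/C.

E ≈ 2.29 V/m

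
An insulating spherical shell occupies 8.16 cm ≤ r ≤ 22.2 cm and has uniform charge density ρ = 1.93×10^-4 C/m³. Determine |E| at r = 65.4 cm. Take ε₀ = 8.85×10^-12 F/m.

|E| = 1.77×10^5 V/m

By spherical symmetry E is radial; choose a Gaussian sphere of radius r = 65.4 cm (r > 22.2 cm, enclosing the whole shell).
Q_enc = ρ·(4π/3)(b³ − a³) = (1.93e-4)·(4π/3)·((0.222)³ − (0.0816)³) = 8.406×10^-6 C.
Gauss's law: E·4πr² = Q_enc/ε₀.
E = |Q_enc|/(4πε₀r²) = (8.406e-6)/(4π·8.85×10^-12·(0.654)²) = 1.77e5 N/C.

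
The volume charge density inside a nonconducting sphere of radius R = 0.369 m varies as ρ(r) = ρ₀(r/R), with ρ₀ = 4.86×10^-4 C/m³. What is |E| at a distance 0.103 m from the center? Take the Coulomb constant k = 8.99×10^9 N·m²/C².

E = 3.95×10^5 V/m

Use a concentric Gaussian sphere at r = 0.103 m (r < R).
Integrate the density: Q_enc = 4π ∫₀^r ρ₀(r'/R)^1 r'² dr' = 4πρ₀ r^4/(4·R) = 4.657e-7 C.
By Gauss's law, ∮E·dA = E·4πr² = Q_enc/ε₀.
E = k|Q_enc|/r² = (8.99×10^9)(4.657×10^-7)/(0.103)² = 3.95×10^5 N/C.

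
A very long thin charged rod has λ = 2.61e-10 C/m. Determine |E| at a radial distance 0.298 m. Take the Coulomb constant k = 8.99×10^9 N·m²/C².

E = 15.7 N/C

Choose a coaxial cylinder of radius r = 0.298 m (arbitrary length L) as the Gaussian surface.
Q_enc = λL, so λ_enc = 2.61e-10 C/m.
Gauss's law: E·2πrL = λ_enc L/ε₀.
E = 2k|λ_enc|/r = 2(8.99×10^9)(2.61×10^-10)/(0.298) = 15.7 N/C.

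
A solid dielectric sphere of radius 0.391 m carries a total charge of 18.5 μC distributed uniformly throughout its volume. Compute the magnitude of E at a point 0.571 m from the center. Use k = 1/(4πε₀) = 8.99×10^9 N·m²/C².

By spherical symmetry E is radial; choose a Gaussian sphere of radius r = 0.571 m (r > R, so the entire charge is enclosed).
Q_enc = 18.5 μC = 1.85e-5 C.
Gauss's law: E·4πr² = Q_enc/ε₀.
E = k|Q_enc|/r² = (8.99×10^9)(1.85×10^-5)/(0.571)² = 5.10×10^5 N/C.

E = 5.10e5 V/m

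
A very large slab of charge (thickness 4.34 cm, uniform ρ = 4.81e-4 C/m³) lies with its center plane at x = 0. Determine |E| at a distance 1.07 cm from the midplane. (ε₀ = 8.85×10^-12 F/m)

|E| ≈ 5.82e5 V/m

By symmetry E is perpendicular to the slab. A Gaussian pillbox from −1.07 cm to +1.07 cm (face area A) lies entirely within the slab.
Q_enc = ρ·(2x)·A and flux = 2EA, so 2EA = 2ρxA/ε₀ ⇒ E = |ρ|x/ε₀.
E = (4.81×10^-4)(0.0107)/(8.85×10^-12) = 5.82×10^5 N/C.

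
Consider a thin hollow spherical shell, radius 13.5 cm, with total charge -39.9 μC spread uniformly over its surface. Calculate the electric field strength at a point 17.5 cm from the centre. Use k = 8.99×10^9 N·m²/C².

|E| ≈ 1.17e7 N/C

By spherical symmetry E is radial; choose a Gaussian sphere of radius r = 17.5 cm (r > 13.5 cm).
The entire shell is enclosed: Q_enc = -3.99×10^-5 C.
Gauss's law: E·4πr² = Q_enc/ε₀.
E = k|Q_enc|/r² = (8.99×10^9)(3.99×10^-5)/(0.175)² = 1.17×10^7 N/C.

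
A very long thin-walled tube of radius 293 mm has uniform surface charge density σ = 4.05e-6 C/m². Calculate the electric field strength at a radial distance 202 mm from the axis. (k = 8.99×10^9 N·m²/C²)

Coaxial Gaussian cylinder, radius r = 202 mm, length L (r < 293 mm, inside the shell).
No charge is enclosed, so Gauss's law gives E·2πrL = 0 ⇒ E = 0.

|E| = 0 N/C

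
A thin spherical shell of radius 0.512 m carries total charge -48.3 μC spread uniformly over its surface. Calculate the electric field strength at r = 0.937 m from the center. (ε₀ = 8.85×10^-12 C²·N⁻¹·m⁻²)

Symmetry ⇒ E = E(r) r̂. Gaussian sphere of radius r = 0.937 m (r > 0.512 m).
The entire shell is enclosed: Q_enc = -4.83×10^-5 C.
Since E is radial and uniform over the Gaussian sphere, Φ = E·4πr² = Q_enc/ε₀.
E = |Q_enc|/(4πε₀r²) = (4.83×10^-5)/(4π·8.85×10^-12·(0.937)²) = 4.95×10^5 N/C.

|E| = 4.95e5 N/C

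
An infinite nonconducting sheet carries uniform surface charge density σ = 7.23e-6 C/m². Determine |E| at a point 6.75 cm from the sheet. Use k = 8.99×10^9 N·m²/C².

The symmetry is planar: E is normal to the sheet and the same magnitude on both sides. Take a pillbox straddling the sheet with end-cap area A.
Only the two end caps contribute flux: Φ = 2EA. With Q_enc = σA, Gauss's law gives E = |σ|/(2ε₀).
E = 2πk|σ| = 2π(8.99×10^9)(7.23×10^-6) = 4.08×10^5 N/C.

|E| = 4.08×10^5 V/m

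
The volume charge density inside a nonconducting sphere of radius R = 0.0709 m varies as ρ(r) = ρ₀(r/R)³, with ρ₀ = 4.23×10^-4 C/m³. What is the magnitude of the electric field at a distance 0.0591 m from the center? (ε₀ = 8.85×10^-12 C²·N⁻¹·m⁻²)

Symmetry ⇒ E = E(r) r̂. Gaussian sphere of radius r = 0.0591 m (r < R).
Q_enc = ∫₀^r ρ(r')·4πr'² dr' = (4πρ₀/R³) ∫₀^r r'^5 dr' = 4πρ₀ r^6/(6·R³) = 1.059e-7 C.
By Gauss's law, ∮E·dA = E·4πr² = Q_enc/ε₀.
E = |Q_enc|/(4πε₀r²) = (1.059×10^-7)/(4π·8.85×10^-12·(0.0591)²) = 2.73×10^5 N/C.

E = 2.73×10^5 N/C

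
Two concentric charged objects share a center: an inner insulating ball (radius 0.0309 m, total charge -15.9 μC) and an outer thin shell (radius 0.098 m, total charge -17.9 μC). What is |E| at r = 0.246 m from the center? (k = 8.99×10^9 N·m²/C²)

|E| ≈ 5.02×10^6 N/C

Symmetry ⇒ E = E(r) r̂. Gaussian sphere of radius r = 0.246 m (r > 0.098 m, enclosing both).
Q_enc = (-15.9 μC) + (-17.9 μC) = -3.38×10^-5 C.
Applying ∮E·dA = Q_enc/ε₀ with Φ = E(4πr²):
E = k|Q_enc|/r² = (8.99×10^9)(3.38×10^-5)/(0.246)² = 5.02e6 N/C.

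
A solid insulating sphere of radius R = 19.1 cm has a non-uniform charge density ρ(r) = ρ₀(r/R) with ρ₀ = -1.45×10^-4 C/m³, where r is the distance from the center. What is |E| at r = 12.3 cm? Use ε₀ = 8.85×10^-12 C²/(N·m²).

E = 3.24×10^5 N/C

Take a concentric spherical Gaussian surface of radius r = 12.3 cm (r < R).
Q_enc = ∫₀^r ρ(r')·4πr'² dr' = (4πρ₀/R) ∫₀^r r'^3 dr' = 4πρ₀ r^4/(4·R) = -5.459e-7 C.
Since E is radial and uniform over the Gaussian sphere, Φ = E·4πr² = Q_enc/ε₀.
E = |Q_enc|/(4πε₀r²) = (5.459e-7)/(4π·8.85×10^-12·(0.123)²) = 3.24×10^5 N/C.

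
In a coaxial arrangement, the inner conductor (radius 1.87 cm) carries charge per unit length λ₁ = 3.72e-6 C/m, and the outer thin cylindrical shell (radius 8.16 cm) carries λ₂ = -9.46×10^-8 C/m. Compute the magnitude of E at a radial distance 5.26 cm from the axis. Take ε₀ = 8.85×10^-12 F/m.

Choose a coaxial cylinder of radius r = 5.26 cm (arbitrary length L) as the Gaussian surface (between the conductors, 1.87 cm < r < 8.16 cm).
Only the inner wire is enclosed; the outer shell contributes nothing inside itself. λ_enc = λ₁ = 3.72×10^-6 C/m.
Applying ∮E·dA = Q_enc/ε₀ with the end caps contributing no flux:
E = |λ_enc|/(2πε₀r) = (3.72e-6)/(2π·8.85×10^-12·0.0526) = 1.27×10^6 N/C.

E = 1.27e6 N/C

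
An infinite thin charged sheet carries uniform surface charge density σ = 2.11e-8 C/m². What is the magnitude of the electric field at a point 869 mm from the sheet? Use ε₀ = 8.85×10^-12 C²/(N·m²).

Choose a cylindrical pillbox piercing the sheet, end faces (area A) parallel to it.
Flux Φ = 2EA and Q_enc = σA, so 2EA = σA/ε₀ ⇒ E = |σ|/(2ε₀), independent of distance.
E = |σ|/(2ε₀) = (2.11×10^-8)/(2·8.85×10^-12) = 1.19e3 N/C.

E = 1.19×10^3 V/m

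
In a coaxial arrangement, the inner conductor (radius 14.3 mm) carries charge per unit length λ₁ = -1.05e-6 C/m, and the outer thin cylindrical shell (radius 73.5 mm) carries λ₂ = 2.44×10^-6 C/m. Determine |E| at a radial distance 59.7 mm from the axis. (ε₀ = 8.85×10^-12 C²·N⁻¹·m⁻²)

Take a coaxial cylindrical Gaussian surface of radius r = 59.7 mm and length L (between the conductors, 14.3 mm < r < 73.5 mm).
The shell at 73.5 mm lies outside the Gaussian surface, so λ_enc = λ₁ = -1.05e-6 C/m.
Applying ∮E·dA = Q_enc/ε₀ with the end caps contributing no flux:
E = |λ_enc|/(2πε₀r) = (1.05×10^-6)/(2π·8.85×10^-12·0.0597) = 3.16×10^5 N/C.

|E| = 3.16e5 N/C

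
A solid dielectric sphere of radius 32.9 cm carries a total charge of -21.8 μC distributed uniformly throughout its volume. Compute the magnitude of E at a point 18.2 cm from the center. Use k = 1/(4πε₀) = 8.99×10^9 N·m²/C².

Use a concentric Gaussian sphere at r = 18.2 cm (r < R).
Only the charge within r is enclosed: Q_enc = Q·(r/R)³ = (-21.8 μC)·(18.2 cm/32.9 cm)³ = -3.69×10^-6 C.
Gauss's law: E·4πr² = Q_enc/ε₀.
E = k|Q_enc|/r² = (8.99×10^9)(3.69e-6)/(0.182)² = 1.00×10^6 N/C.

|E| = 1.00×10^6 V/m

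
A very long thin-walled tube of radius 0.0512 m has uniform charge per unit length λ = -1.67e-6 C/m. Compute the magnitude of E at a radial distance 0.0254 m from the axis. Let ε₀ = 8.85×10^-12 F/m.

Take a coaxial cylindrical Gaussian surface of radius r = 0.0254 m and length L (r < 0.0512 m, inside the shell).
All the surface charge lies outside this cylinder: Q_enc = 0, hence E = 0.

|E| = 0 V/m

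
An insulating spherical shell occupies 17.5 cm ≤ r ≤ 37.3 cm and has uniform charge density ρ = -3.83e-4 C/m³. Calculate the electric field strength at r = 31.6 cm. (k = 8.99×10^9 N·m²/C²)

|E| = 3.78e6 V/m

Take a concentric spherical Gaussian surface of radius r = 31.6 cm (within the shell material, 17.5 cm < r < 37.3 cm).
Only the shell between 17.5 cm and r is enclosed: Q_enc = ρ·(4π/3)(r³ − a³) = (-3.83×10^-4)·(4π/3)·((0.316)³ − (0.175)³) = -4.203×10^-5 C.
Since E is radial and uniform over the Gaussian sphere, Φ = E·4πr² = Q_enc/ε₀.
E = k|Q_enc|/r² = (8.99×10^9)(4.203×10^-5)/(0.316)² = 3.78×10^6 N/C.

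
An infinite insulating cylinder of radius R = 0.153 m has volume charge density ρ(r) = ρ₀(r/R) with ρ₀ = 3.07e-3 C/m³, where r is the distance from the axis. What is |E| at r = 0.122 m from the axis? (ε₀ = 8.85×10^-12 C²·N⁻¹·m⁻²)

By cylindrical symmetry E is radial; use a coaxial Gaussian cylinder of radius 0.122 m and length L (r < R).
λ_enc = ∫₀^r ρ(r')·2πr' dr' = (2πρ₀/R)·r^3/3 = 7.631×10^-5 C/m.
Gauss's law: E·2πrL = λ_enc L/ε₀.
E = |λ_enc|/(2πε₀r) = (7.631e-5)/(2π·8.85×10^-12·0.122) = 1.12e7 N/C.

1.12e7 N/C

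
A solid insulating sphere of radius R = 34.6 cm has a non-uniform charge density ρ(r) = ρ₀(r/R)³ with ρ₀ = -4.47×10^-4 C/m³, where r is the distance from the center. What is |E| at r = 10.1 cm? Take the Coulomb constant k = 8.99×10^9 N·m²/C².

Symmetry ⇒ E = E(r) r̂. Gaussian sphere of radius r = 10.1 cm (r < R).
Integrate the density: Q_enc = 4π ∫₀^r ρ₀(r'/R)^3 r'² dr' = 4πρ₀ r^6/(6·R³) = -2.399×10^-8 C.
Since E is radial and uniform over the Gaussian sphere, Φ = E·4πr² = Q_enc/ε₀.
E = k|Q_enc|/r² = (8.99×10^9)(2.399×10^-8)/(0.101)² = 2.11×10^4 N/C.

|E| = 2.11e4 N/C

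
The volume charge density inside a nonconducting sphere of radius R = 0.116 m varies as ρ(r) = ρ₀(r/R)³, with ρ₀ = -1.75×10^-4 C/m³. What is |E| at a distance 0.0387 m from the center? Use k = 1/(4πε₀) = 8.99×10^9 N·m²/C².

|E| = 4.74e3 N/C

By spherical symmetry E is radial; choose a Gaussian sphere of radius r = 0.0387 m (r < R).
Integrate the density: Q_enc = 4π ∫₀^r ρ₀(r'/R)^3 r'² dr' = 4πρ₀ r^6/(6·R³) = -7.888e-10 C.
By Gauss's law, ∮E·dA = E·4πr² = Q_enc/ε₀.
E = k|Q_enc|/r² = (8.99×10^9)(7.888e-10)/(0.0387)² = 4.74e3 N/C.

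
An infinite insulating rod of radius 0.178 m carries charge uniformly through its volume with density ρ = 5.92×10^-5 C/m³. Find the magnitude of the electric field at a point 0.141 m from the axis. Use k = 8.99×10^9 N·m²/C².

E ≈ 4.71×10^5 V/m

By cylindrical symmetry E is radial; use a coaxial Gaussian cylinder of radius 0.141 m and length L (r < R).
Enclosed charge per unit length: λ_enc = ρ·πr² = (5.92e-5)π(0.141)² = 3.698×10^-6 C/m.
Applying ∮E·dA = Q_enc/ε₀ with the end caps contributing no flux:
E = 2k|λ_enc|/r = 2(8.99×10^9)(3.698×10^-6)/(0.141) = 4.71×10^5 N/C.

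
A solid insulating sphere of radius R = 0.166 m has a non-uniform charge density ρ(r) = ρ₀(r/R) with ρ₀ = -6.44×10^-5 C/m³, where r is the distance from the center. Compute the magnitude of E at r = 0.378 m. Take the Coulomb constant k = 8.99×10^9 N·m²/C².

By spherical symmetry E is radial; choose a Gaussian sphere of radius r = 0.378 m (r > R, all charge enclosed).
Q_enc = 4π ∫₀^R ρ₀(r'/R)^1 r'² dr' = 4πρ₀R³/4 = -9.255e-7 C.
Applying ∮E·dA = Q_enc/ε₀ with Φ = E(4πr²):
E = k|Q_enc|/r² = (8.99×10^9)(9.255×10^-7)/(0.378)² = 5.82×10^4 N/C.

|E| = 5.82e4 V/m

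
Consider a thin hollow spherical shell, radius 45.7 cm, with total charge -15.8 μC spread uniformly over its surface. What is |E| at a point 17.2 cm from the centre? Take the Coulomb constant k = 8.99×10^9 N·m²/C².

Use a concentric Gaussian sphere at r = 17.2 cm (inside the shell, r < 45.7 cm).
No charge lies within this surface, so Q_enc = 0 and Gauss's law gives E·4πr² = 0 ⇒ E = 0.

|E| = 0 V/m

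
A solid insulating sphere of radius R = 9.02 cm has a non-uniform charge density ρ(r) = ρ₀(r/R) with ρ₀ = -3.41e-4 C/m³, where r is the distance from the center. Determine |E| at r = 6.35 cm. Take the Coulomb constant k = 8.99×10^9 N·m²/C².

By spherical symmetry E is radial; choose a Gaussian sphere of radius r = 6.35 cm (r < R).
Integrate the density: Q_enc = 4π ∫₀^r ρ₀(r'/R)^1 r'² dr' = 4πρ₀ r^4/(4·R) = -1.931×10^-7 C.
Gauss's law: E·4πr² = Q_enc/ε₀.
E = k|Q_enc|/r² = (8.99×10^9)(1.931×10^-7)/(0.0635)² = 4.31×10^5 N/C.

4.31×10^5 N/C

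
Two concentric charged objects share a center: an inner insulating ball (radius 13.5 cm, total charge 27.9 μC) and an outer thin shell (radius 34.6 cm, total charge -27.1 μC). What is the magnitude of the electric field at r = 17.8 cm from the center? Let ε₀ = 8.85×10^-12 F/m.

Use a concentric Gaussian sphere at r = 17.8 cm (between the bodies, 13.5 cm < r < 34.6 cm).
The shell at 34.6 cm lies outside the Gaussian surface, so Q_enc = 27.9 μC = 2.79×10^-5 C.
Applying ∮E·dA = Q_enc/ε₀ with Φ = E(4πr²):
E = |Q_enc|/(4πε₀r²) = (2.79e-5)/(4π·8.85×10^-12·(0.178)²) = 7.92e6 N/C.

7.92×10^6 N/C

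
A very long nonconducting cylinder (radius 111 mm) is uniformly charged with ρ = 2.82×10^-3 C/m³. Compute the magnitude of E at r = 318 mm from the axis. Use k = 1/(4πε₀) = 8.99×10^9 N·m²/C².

6.17×10^6 N/C

By cylindrical symmetry E is radial; use a coaxial Gaussian cylinder of radius 318 mm and length L (r > 111 mm, full cross-section enclosed).
λ_enc = ρ·πR² = (2.82×10^-3)π(0.111)² = 1.092e-4 C/m.
Gauss's law: E·2πrL = λ_enc L/ε₀.
E = 2k|λ_enc|/r = 2(8.99×10^9)(1.092×10^-4)/(0.318) = 6.17×10^6 N/C.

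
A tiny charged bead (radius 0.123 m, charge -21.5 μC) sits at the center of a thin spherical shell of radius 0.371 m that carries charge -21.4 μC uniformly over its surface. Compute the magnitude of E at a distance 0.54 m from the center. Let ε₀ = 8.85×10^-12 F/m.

By spherical symmetry E is radial; choose a Gaussian sphere of radius r = 0.54 m (r > 0.371 m, enclosing both).
Q_enc = (-21.5 μC) + (-21.4 μC) = -4.29×10^-5 C.
Since E is radial and uniform over the Gaussian sphere, Φ = E·4πr² = Q_enc/ε₀.
E = |Q_enc|/(4πε₀r²) = (4.29×10^-5)/(4π·8.85×10^-12·(0.54)²) = 1.32×10^6 N/C.

|E| = 1.32e6 V/m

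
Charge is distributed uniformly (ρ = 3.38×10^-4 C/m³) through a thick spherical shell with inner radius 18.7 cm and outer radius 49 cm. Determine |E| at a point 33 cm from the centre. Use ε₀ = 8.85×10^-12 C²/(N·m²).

|E| = 3.44e6 N/C

Take a concentric spherical Gaussian surface of radius r = 33 cm (within the shell material, 18.7 cm < r < 49 cm).
Only the shell between 18.7 cm and r is enclosed: Q_enc = ρ·(4π/3)(r³ − a³) = (3.38×10^-4)·(4π/3)·((0.33)³ − (0.187)³) = 4.162e-5 C.
Applying ∮E·dA = Q_enc/ε₀ with Φ = E(4πr²):
E = |Q_enc|/(4πε₀r²) = (4.162×10^-5)/(4π·8.85×10^-12·(0.33)²) = 3.44e6 N/C.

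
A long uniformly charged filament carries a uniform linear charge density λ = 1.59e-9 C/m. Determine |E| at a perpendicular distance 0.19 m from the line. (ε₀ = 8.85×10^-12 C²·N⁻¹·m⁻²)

|E| ≈ 150 N/C

Take a coaxial cylindrical Gaussian surface of radius r = 0.19 m and length L.
Q_enc = λL, so λ_enc = 1.59×10^-9 C/m.
By Gauss's law (flux through the curved wall only), E·2πrL = λ_enc L/ε₀.
E = |λ_enc|/(2πε₀r) = (1.59×10^-9)/(2π·8.85×10^-12·0.19) = 150 N/C.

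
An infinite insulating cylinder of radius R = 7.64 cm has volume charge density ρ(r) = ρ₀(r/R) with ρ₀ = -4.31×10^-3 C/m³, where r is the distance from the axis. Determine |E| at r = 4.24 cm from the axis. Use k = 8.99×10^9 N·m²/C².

Choose a coaxial cylinder of radius r = 4.24 cm (arbitrary length L) as the Gaussian surface (r < R).
λ_enc = ∫₀^r ρ(r')·2πr' dr' = (2πρ₀/R)·r^3/3 = -9.006e-6 C/m.
By Gauss's law (flux through the curved wall only), E·2πrL = λ_enc L/ε₀.
E = 2k|λ_enc|/r = 2(8.99×10^9)(9.006×10^-6)/(0.0424) = 3.82×10^6 N/C.

E ≈ 3.82e6 V/m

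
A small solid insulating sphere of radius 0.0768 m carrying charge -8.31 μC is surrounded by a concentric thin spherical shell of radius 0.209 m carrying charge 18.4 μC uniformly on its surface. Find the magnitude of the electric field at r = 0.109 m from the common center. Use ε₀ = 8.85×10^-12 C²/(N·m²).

By spherical symmetry E is radial; choose a Gaussian sphere of radius r = 0.109 m (between the bodies, 0.0768 m < r < 0.209 m).
Only the inner charge is enclosed; the outer shell contributes nothing inside itself. Q_enc = -8.31 μC = -8.31×10^-6 C.
Since E is radial and uniform over the Gaussian sphere, Φ = E·4πr² = Q_enc/ε₀.
E = |Q_enc|/(4πε₀r²) = (8.31×10^-6)/(4π·8.85×10^-12·(0.109)²) = 6.29×10^6 N/C.

E ≈ 6.29×10^6 N/C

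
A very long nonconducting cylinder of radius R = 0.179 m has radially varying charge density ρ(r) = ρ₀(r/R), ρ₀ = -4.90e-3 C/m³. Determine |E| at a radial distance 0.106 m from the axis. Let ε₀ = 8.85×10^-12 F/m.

E ≈ 1.16×10^7 V/m

By cylindrical symmetry E is radial; use a coaxial Gaussian cylinder of radius 0.106 m and length L (r < R).
λ_enc = ∫₀^r ρ(r')·2πr' dr' = (2πρ₀/R)·r^3/3 = -6.828×10^-5 C/m.
Since E is radial and uniform over the curved surface, Φ = E·2πrL = Q_enc/ε₀ = λ_enc L/ε₀.
E = |λ_enc|/(2πε₀r) = (6.828e-5)/(2π·8.85×10^-12·0.106) = 1.16×10^7 N/C.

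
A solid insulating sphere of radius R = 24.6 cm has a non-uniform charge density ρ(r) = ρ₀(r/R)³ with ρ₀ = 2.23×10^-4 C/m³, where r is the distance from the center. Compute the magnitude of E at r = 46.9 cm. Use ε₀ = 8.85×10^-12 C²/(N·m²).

|E| = 2.84e5 N/C

Symmetry ⇒ E = E(r) r̂. Gaussian sphere of radius r = 46.9 cm (r > R, all charge enclosed).
Q_enc = 4π ∫₀^R ρ₀(r'/R)^3 r'² dr' = 4πρ₀R³/6 = 6.953×10^-6 C.
By Gauss's law, ∮E·dA = E·4πr² = Q_enc/ε₀.
E = |Q_enc|/(4πε₀r²) = (6.953×10^-6)/(4π·8.85×10^-12·(0.469)²) = 2.84e5 N/C.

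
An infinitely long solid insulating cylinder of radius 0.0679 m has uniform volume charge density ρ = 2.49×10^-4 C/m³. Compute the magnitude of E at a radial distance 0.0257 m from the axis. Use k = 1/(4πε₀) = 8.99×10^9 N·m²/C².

|E| = 3.61×10^5 N/C

Take a coaxial cylindrical Gaussian surface of radius r = 0.0257 m and length L (r < R).
Charge inside radius r per length L is ρ·πr²·L, so λ_enc = ρπr² = 5.167e-7 C/m.
Gauss's law: E·2πrL = λ_enc L/ε₀.
E = 2k|λ_enc|/r = 2(8.99×10^9)(5.167e-7)/(0.0257) = 3.61×10^5 N/C.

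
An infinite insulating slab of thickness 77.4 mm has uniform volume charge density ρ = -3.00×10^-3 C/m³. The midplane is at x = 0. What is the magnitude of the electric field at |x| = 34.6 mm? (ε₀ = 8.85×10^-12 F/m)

By symmetry E is perpendicular to the slab. A Gaussian pillbox from −34.6 mm to +34.6 mm (face area A) lies entirely within the slab.
Q_enc = ρ·(2x)·A and flux = 2EA, so 2EA = 2ρxA/ε₀ ⇒ E = |ρ|x/ε₀.
E = (3.00e-3)(0.0346)/(8.85×10^-12) = 1.17e7 N/C.

|E| ≈ 1.17e7 N/C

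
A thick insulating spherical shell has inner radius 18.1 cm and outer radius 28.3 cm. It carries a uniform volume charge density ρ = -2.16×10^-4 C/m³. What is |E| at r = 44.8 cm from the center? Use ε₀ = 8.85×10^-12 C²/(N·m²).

6.78×10^5 N/C

Take a concentric spherical Gaussian surface of radius r = 44.8 cm (r > 28.3 cm, enclosing the whole shell).
Q_enc = ρ·(4π/3)(b³ − a³) = (-2.16×10^-4)·(4π/3)·((0.283)³ − (0.181)³) = -1.514e-5 C.
Gauss's law: E·4πr² = Q_enc/ε₀.
E = |Q_enc|/(4πε₀r²) = (1.514×10^-5)/(4π·8.85×10^-12·(0.448)²) = 6.78×10^5 N/C.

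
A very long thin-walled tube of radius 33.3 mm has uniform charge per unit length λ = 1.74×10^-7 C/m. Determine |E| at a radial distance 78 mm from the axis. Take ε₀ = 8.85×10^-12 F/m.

|E| ≈ 4.01e4 N/C

By cylindrical symmetry E is radial; use a coaxial Gaussian cylinder of radius 78 mm and length L (r > 33.3 mm).
The full line charge is enclosed: λ_enc = 1.74×10^-7 C/m.
Since E is radial and uniform over the curved surface, Φ = E·2πrL = Q_enc/ε₀ = λ_enc L/ε₀.
E = |λ_enc|/(2πε₀r) = (1.74×10^-7)/(2π·8.85×10^-12·0.078) = 4.01×10^4 N/C.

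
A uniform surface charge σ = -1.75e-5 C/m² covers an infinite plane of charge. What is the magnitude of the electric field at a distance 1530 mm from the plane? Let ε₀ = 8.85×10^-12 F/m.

E ≈ 9.89×10^5 N/C

The symmetry is planar: E is normal to the sheet and the same magnitude on both sides. Take a pillbox straddling the sheet with end-cap area A.
Only the two end caps contribute flux: Φ = 2EA. With Q_enc = σA, Gauss's law gives E = |σ|/(2ε₀).
E = |σ|/(2ε₀) = (1.75e-5)/(2·8.85×10^-12) = 9.89×10^5 N/C.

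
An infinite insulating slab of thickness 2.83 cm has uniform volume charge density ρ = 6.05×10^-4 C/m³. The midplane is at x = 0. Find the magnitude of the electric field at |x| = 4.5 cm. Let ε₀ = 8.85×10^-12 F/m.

|E| ≈ 9.67e5 N/C

The point |x| = 4.5 cm lies outside the slab (half-thickness 0.01415 m). A symmetric pillbox spanning the full slab encloses Q_enc = ρ·d·A.
Flux = 2EA ⇒ E = |ρ|d/(2ε₀), independent of distance outside.
E = (6.05e-4)(0.0283)/(2·8.85×10^-12) = 9.67×10^5 N/C.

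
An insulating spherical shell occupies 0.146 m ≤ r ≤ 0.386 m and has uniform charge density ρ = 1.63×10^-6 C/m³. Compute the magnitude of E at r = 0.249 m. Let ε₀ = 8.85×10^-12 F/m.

|E| ≈ 1.22×10^4 N/C

Symmetry ⇒ E = E(r) r̂. Gaussian sphere of radius r = 0.249 m (within the shell material, 0.146 m < r < 0.386 m).
Enclosed charge is the volume from a to r: Q_enc = (4π/3)ρ(r³ − a³) = 8.416×10^-8 C.
Gauss's law: E·4πr² = Q_enc/ε₀.
E = |Q_enc|/(4πε₀r²) = (8.416×10^-8)/(4π·8.85×10^-12·(0.249)²) = 1.22×10^4 N/C.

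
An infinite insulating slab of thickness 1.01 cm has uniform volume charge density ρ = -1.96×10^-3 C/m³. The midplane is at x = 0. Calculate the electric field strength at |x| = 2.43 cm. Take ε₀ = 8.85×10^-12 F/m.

|E| = 1.12×10^6 N/C

The point |x| = 2.43 cm lies outside the slab (half-thickness 0.00505 m). A symmetric pillbox spanning the full slab encloses Q_enc = ρ·d·A.
Flux = 2EA ⇒ E = |ρ|d/(2ε₀), independent of distance outside.
E = (1.96e-3)(0.0101)/(2·8.85×10^-12) = 1.12e6 N/C.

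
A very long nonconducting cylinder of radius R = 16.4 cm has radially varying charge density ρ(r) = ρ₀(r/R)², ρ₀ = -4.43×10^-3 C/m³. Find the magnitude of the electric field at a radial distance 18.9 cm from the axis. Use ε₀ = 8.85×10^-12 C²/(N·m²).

Take a coaxial cylindrical Gaussian surface of radius r = 18.9 cm and length L (r > R, full charge per length enclosed).
λ_enc = 2π ∫₀^R ρ₀(r'/R)^2 r' dr' = 2πρ₀R²/4 = -1.872×10^-4 C/m.
Gauss's law: E·2πrL = λ_enc L/ε₀.
E = |λ_enc|/(2πε₀r) = (1.872e-4)/(2π·8.85×10^-12·0.189) = 1.78e7 N/C.

E = 1.78×10^7 V/m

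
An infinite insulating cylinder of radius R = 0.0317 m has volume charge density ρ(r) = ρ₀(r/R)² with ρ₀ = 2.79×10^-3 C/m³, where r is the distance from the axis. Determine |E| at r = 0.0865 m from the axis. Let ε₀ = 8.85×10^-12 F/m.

Take a coaxial cylindrical Gaussian surface of radius r = 0.0865 m and length L (r > R, full charge per length enclosed).
λ_enc = 2π ∫₀^R ρ₀(r'/R)^2 r' dr' = 2πρ₀R²/4 = 4.404×10^-6 C/m.
Since E is radial and uniform over the curved surface, Φ = E·2πrL = Q_enc/ε₀ = λ_enc L/ε₀.
E = |λ_enc|/(2πε₀r) = (4.404e-6)/(2π·8.85×10^-12·0.0865) = 9.16×10^5 N/C.

|E| = 9.16×10^5 N/C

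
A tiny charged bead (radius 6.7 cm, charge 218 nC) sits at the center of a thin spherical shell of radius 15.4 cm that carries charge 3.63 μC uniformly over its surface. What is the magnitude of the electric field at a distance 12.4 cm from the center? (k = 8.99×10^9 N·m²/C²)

E ≈ 1.27e5 N/C

Use a concentric Gaussian sphere at r = 12.4 cm (between the bodies, 6.7 cm < r < 15.4 cm).
The shell at 15.4 cm lies outside the Gaussian surface, so Q_enc = 218 nC = 2.18×10^-7 C.
Gauss's law: E·4πr² = Q_enc/ε₀.
E = k|Q_enc|/r² = (8.99×10^9)(2.18×10^-7)/(0.124)² = 1.27×10^5 N/C.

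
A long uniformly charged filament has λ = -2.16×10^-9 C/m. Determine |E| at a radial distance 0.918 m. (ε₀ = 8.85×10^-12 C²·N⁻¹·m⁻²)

E ≈ 42.3 V/m

Choose a coaxial cylinder of radius r = 0.918 m (arbitrary length L) as the Gaussian surface.
Q_enc = λL, so λ_enc = -2.16e-9 C/m.
Gauss's law: E·2πrL = λ_enc L/ε₀.
E = |λ_enc|/(2πε₀r) = (2.16e-9)/(2π·8.85×10^-12·0.918) = 42.3 N/C.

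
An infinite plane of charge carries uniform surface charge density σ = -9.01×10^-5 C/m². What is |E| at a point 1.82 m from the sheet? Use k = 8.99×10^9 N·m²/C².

The symmetry is planar: E is normal to the sheet and the same magnitude on both sides. Take a pillbox straddling the sheet with end-cap area A.
Flux Φ = 2EA and Q_enc = σA, so 2EA = σA/ε₀ ⇒ E = |σ|/(2ε₀), independent of distance.
E = 2πk|σ| = 2π(8.99×10^9)(9.01e-5) = 5.09×10^6 N/C.

E ≈ 5.09e6 N/C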